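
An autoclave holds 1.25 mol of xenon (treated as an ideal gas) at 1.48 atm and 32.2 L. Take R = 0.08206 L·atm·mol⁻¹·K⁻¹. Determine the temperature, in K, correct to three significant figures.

T ≈ 465 K

PV = nRT ⇒ T = PV/(nR) = (1.48 × 32.2) / (1.25 × 0.08206)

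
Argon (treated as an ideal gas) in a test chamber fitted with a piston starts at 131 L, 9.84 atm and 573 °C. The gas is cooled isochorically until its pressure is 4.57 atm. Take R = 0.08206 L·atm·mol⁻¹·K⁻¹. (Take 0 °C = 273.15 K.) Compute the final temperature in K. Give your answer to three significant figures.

T₂ ≈ 393 K

Convert: T₁ = 846.1 K.
V constant ⇒ P ∝ T: V₂ = V₁; T₂ = T₁·(P₂/P₁) = 393.0 K.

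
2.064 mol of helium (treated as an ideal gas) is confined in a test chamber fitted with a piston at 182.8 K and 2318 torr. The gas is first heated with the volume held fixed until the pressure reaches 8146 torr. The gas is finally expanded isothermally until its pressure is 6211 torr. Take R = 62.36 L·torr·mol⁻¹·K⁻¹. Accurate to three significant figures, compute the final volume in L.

From PV = nRT: V₁ = nRT₁/P₁ = 10.15 L.
Isochoric, so P/T is constant: V₂ = V₁; T₂ = T₁·(P₂/P₁) = 642.4 K.
T constant ⇒ Boyle's law P V = const: T₃ = T₂; V₃ = V₂·(P₂/P₃) = 13.31 L.

V₃ ≈ 13.3 L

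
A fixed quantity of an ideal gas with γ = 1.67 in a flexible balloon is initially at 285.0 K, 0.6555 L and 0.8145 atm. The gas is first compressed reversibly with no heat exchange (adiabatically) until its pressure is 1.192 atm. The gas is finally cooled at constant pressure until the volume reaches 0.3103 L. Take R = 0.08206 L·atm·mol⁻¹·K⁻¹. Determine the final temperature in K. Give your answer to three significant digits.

T₃ ≈ 197 K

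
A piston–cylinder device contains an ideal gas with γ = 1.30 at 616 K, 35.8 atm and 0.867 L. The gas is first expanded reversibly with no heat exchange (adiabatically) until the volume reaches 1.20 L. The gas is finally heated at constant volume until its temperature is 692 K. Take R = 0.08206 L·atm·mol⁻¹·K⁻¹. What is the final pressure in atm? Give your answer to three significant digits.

Reversible adiabatic, γ = 1.30: T₂ = T₁·(V₁/V₂)^(γ−1) = 558.8 K; P₂ = P₁·(V₁/V₂)^γ = 23.46 atm.
V constant ⇒ P ∝ T: V₃ = V₂; P₃ = P₂·(T₃/T₂) = 29.06 atm.

P₃ ≈ 29.1 atm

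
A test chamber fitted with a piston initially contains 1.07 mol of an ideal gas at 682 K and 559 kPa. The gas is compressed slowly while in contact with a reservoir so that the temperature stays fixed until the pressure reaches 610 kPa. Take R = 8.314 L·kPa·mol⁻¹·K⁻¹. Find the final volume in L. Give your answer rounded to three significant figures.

V₂ ≈ 9.95 L

From PV = nRT: V₁ = nRT₁/P₁ = 10.85 L.
T constant ⇒ Boyle's law P V = const: T₂ = T₁; V₂ = V₁·(P₁/P₂) = 9.946 L.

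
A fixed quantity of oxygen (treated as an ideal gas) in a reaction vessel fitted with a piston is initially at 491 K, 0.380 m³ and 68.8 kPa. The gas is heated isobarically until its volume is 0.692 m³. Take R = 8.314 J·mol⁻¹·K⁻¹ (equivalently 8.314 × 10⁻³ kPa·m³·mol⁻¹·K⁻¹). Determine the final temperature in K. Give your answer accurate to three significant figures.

T₂ ≈ 894 K

P constant ⇒ V ∝ T: P₂ = P₁; T₂ = T₁·(V₂/V₁) = 894.1 K.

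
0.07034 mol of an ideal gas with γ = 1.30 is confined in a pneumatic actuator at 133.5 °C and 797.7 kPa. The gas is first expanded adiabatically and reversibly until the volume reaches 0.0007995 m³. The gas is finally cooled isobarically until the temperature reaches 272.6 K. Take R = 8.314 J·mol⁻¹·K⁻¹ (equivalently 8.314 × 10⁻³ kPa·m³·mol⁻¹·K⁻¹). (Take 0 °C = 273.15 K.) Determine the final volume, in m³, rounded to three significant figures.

V₃ ≈ 0.000721 m³

Convert: T₁ = 406.6 K.
From PV = nRT: V₁ = nRT₁/P₁ = 0.0002981 m³.
Reversible adiabatic, γ = 1.30: T₂ = T₁·(V₁/V₂)^(γ−1) = 302.5 K; P₂ = P₁·(V₁/V₂)^γ = 221.3 kPa.
P constant ⇒ V ∝ T: P₃ = P₂; V₃ = V₂·(T₃/T₂) = 0.0007205 m³.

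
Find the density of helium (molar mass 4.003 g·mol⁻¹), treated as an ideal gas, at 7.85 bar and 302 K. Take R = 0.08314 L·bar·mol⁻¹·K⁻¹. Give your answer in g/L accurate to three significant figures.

ρ = PM/(RT) = (7.85 × 4.003) / (0.08314 × 302.0)

ρ ≈ 1.25 g/L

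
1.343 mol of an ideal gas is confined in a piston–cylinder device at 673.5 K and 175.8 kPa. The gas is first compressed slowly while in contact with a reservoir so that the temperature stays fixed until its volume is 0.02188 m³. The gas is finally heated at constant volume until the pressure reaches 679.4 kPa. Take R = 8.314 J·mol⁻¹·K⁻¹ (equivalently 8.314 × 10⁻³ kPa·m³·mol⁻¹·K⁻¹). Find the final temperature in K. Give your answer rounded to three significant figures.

From PV = nRT: V₁ = nRT₁/P₁ = 0.04278 m³.
Isothermal, so P V is constant: T₂ = T₁; P₂ = P₁·(V₁/V₂) = 343.7 kPa.
Isochoric, so P/T is constant: V₃ = V₂; T₃ = T₂·(P₃/P₂) = 1331 K.

T₃ ≈ 1.33e+03 K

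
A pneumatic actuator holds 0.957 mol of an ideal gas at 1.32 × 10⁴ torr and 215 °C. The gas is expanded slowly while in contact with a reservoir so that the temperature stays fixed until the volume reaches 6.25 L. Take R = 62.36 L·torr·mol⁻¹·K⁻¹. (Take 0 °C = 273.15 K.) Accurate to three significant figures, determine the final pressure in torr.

P₂ ≈ 4.66e+03 torr

Convert: T₁ = 488.1 K.
From PV = nRT: V₁ = nRT₁/P₁ = 2.207 L.
Isothermal, so P V is constant: T₂ = T₁; P₂ = P₁·(V₁/V₂) = 4661 torr.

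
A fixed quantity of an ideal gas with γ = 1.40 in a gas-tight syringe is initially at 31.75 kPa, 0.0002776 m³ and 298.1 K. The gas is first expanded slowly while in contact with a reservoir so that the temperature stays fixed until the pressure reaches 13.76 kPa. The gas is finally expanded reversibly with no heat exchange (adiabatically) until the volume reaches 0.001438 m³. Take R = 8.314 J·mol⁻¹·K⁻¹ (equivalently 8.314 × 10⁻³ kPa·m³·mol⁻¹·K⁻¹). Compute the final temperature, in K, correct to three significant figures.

T₃ ≈ 216 K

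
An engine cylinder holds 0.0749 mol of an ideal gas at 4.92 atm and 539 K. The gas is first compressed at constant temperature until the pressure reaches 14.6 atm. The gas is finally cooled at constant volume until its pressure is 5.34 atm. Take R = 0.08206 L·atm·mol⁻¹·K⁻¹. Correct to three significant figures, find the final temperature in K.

T₃ ≈ 197 K

From PV = nRT: V₁ = nRT₁/P₁ = 0.6733 L.
T constant ⇒ Boyle's law P V = const: T₂ = T₁; V₂ = V₁·(P₁/P₂) = 0.2269 L.
V constant ⇒ P ∝ T: V₃ = V₂; T₃ = T₂·(P₃/P₂) = 197.1 K.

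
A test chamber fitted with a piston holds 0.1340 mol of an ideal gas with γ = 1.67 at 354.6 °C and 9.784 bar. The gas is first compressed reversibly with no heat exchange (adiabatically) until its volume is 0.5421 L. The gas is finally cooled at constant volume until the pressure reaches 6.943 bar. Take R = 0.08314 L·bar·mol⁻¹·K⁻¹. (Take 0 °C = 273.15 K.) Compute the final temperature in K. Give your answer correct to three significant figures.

Convert: T₁ = 627.8 K.
From PV = nRT: V₁ = nRT₁/P₁ = 0.7148 L.
Adiabatic (γ = 1.67), T V^(γ−1) and P V^γ constant: T₂ = T₁·(V₁/V₂)^(γ−1) = 755.5 K; P₂ = P₁·(V₁/V₂)^γ = 15.53 bar.
V constant ⇒ P ∝ T: V₃ = V₂; T₃ = T₂·(P₃/P₂) = 337.8 K.

T₃ ≈ 338 K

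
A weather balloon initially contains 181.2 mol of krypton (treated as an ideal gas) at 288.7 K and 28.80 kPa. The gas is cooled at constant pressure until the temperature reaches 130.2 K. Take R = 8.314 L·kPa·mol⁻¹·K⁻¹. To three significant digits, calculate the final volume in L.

From PV = nRT: V₁ = nRT₁/P₁ = 1.510e+04 L.
P constant ⇒ V ∝ T: P₂ = P₁; V₂ = V₁·(T₂/T₁) = 6811 L.

V₂ ≈ 6.81e+03 L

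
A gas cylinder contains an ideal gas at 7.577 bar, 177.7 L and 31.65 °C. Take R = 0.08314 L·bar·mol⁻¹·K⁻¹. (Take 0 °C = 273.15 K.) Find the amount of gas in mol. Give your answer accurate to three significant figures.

n ≈ 53.1 mol

Convert: T = 304.80 K.
PV = nRT ⇒ n = PV/(RT) = (7.577 × 177.7) / (0.08314 × 304.80)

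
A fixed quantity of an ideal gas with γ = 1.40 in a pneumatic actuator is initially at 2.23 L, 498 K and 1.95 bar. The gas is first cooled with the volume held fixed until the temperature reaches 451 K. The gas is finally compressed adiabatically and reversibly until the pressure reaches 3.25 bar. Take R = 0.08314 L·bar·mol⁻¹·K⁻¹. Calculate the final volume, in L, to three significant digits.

V₃ ≈ 1.44 L

V constant ⇒ P ∝ T: V₂ = V₁; P₂ = P₁·(T₂/T₁) = 1.766 bar.
Adiabatic (γ = 1.40), T V^(γ−1) and P V^γ constant: T₃ = T₂·(P₃/P₂)^((γ−1)/γ) = 536.9 K; V₃ = V₂·(P₂/P₃)^(1/γ) = 1.442 L.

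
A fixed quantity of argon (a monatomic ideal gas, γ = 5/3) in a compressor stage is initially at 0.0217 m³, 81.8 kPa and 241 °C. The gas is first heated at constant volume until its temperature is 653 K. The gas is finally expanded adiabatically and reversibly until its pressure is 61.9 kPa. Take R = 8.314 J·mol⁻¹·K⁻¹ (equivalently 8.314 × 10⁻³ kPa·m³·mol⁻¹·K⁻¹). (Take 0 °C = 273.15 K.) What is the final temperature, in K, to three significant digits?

T₃ ≈ 531 K

Convert: T₁ = 514.1 K.
Isochoric, so P/T is constant: V₂ = V₁; P₂ = P₁·(T₂/T₁) = 103.9 kPa.
Reversible adiabatic, γ = 5/3: T₃ = T₂·(P₃/P₂)^((γ−1)/γ) = 530.8 K; V₃ = V₂·(P₂/P₃)^(1/γ) = 0.02961 m³.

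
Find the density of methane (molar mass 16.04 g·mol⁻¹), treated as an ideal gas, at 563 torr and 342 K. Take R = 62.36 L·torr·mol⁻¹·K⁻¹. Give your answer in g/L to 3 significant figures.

ρ = PM/(RT) = (563 × 16.04) / (62.36 × 342.0)

ρ ≈ 0.423 g/L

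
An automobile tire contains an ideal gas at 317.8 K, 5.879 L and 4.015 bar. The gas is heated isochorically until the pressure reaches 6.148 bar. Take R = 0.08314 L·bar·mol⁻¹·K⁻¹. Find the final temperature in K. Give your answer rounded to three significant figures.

V constant ⇒ P ∝ T: V₂ = V₁; T₂ = T₁·(P₂/P₁) = 486.6 K.

T₂ ≈ 487 K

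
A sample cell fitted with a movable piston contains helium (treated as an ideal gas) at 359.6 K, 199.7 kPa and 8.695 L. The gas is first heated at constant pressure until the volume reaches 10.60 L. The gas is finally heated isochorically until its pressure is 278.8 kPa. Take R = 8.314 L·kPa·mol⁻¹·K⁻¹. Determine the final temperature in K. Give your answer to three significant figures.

Isobaric, so V/T is constant: P₂ = P₁; T₂ = T₁·(V₂/V₁) = 438.4 K.
V constant ⇒ P ∝ T: V₃ = V₂; T₃ = T₂·(P₃/P₂) = 612.0 K.

T₃ ≈ 612 K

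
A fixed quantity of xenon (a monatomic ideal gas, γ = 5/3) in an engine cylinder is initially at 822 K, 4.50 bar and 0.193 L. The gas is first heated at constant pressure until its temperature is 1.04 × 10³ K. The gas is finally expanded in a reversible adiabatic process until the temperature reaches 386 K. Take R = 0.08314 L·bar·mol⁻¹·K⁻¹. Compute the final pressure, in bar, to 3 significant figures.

Isobaric, so V/T is constant: P₂ = P₁; V₂ = V₁·(T₂/T₁) = 0.2442 L.
Reversible adiabatic, γ = 5/3: P₃ = P₂·(T₃/T₂)^(γ/(γ−1)) = 0.3777 bar; V₃ = V₂·(T₂/T₃)^(1/(γ−1)) = 1.080 L.

P₃ ≈ 0.378 bar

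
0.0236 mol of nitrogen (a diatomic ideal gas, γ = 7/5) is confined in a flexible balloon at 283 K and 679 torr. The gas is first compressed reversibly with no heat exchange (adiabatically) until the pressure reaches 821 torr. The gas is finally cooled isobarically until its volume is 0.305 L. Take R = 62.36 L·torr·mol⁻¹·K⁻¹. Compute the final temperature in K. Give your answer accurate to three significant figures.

T₃ ≈ 170 K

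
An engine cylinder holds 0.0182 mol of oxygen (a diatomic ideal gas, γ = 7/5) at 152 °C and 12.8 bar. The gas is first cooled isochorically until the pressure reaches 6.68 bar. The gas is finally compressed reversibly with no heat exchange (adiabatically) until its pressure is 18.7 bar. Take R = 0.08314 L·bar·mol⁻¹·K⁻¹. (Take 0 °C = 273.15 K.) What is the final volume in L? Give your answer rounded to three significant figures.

Convert: T₁ = 425.1 K.
From PV = nRT: V₁ = nRT₁/P₁ = 0.05026 L.
V constant ⇒ P ∝ T: V₂ = V₁; T₂ = T₁·(P₂/P₁) = 221.9 K.
Adiabatic (γ = 7/5), T V^(γ−1) and P V^γ constant: T₃ = T₂·(P₃/P₂)^((γ−1)/γ) = 297.7 K; V₃ = V₂·(P₂/P₃)^(1/γ) = 0.02409 L.

V₃ ≈ 0.0241 L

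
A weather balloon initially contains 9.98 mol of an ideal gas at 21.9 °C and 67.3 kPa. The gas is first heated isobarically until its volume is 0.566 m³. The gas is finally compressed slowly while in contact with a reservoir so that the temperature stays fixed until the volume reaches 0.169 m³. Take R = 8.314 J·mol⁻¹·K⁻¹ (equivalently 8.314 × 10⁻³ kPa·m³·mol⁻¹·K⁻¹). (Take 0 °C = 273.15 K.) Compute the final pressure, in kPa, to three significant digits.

Convert: T₁ = 295.0 K.
From PV = nRT: V₁ = nRT₁/P₁ = 0.3638 m³.
P constant ⇒ V ∝ T: P₂ = P₁; T₂ = T₁·(V₂/V₁) = 459.1 K.
Isothermal, so P V is constant: T₃ = T₂; P₃ = P₂·(V₂/V₃) = 225.4 kPa.

P₃ ≈ 225 kPa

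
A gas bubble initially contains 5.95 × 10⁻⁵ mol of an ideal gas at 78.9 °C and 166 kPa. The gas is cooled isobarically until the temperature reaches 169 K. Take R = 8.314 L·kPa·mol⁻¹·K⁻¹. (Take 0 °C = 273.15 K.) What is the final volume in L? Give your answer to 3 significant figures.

V₂ ≈ 0.000504 L

Convert: T₁ = 352.0 K.
From PV = nRT: V₁ = nRT₁/P₁ = 0.001049 L.
P constant ⇒ V ∝ T: P₂ = P₁; V₂ = V₁·(T₂/T₁) = 0.0005036 L.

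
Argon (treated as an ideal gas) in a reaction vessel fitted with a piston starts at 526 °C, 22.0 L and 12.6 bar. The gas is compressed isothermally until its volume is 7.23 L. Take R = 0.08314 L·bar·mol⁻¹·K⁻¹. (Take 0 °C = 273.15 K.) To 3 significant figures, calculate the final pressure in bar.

P₂ ≈ 38.3 bar

Convert: T₁ = 799.1 K.
Isothermal, so P V is constant: T₂ = T₁; P₂ = P₁·(V₁/V₂) = 38.34 bar.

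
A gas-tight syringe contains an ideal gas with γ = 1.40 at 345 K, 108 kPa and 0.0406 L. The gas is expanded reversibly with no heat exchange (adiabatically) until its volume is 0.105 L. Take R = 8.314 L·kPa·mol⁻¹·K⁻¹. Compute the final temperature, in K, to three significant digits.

T₂ ≈ 236 K

Adiabatic (γ = 1.40), T V^(γ−1) and P V^γ constant: T₂ = T₁·(V₁/V₂)^(γ−1) = 235.9 K; P₂ = P₁·(V₁/V₂)^γ = 28.56 kPa.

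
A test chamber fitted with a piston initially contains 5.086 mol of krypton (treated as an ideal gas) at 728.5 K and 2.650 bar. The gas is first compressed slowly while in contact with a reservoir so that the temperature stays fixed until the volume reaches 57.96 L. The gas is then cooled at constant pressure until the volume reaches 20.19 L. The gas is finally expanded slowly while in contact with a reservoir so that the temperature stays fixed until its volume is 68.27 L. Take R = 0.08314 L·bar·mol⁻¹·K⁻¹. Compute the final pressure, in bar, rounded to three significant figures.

From PV = nRT: V₁ = nRT₁/P₁ = 116.2 L.
Isothermal, so P V is constant: T₂ = T₁; P₂ = P₁·(V₁/V₂) = 5.315 bar.
Isobaric, so V/T is constant: P₃ = P₂; T₃ = T₂·(V₃/V₂) = 253.8 K.
T constant ⇒ Boyle's law P V = const: T₄ = T₃; P₄ = P₃·(V₃/V₄) = 1.572 bar.

P₄ ≈ 1.57 bar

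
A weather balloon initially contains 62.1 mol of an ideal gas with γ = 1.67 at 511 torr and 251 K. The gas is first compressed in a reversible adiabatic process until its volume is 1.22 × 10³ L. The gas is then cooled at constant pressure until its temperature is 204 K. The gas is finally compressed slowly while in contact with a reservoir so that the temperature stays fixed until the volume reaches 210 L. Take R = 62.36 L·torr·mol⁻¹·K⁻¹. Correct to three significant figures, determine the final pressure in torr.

From PV = nRT: V₁ = nRT₁/P₁ = 1902 L.
Reversible adiabatic, γ = 1.67: T₂ = T₁·(V₁/V₂)^(γ−1) = 338.0 K; P₂ = P₁·(V₁/V₂)^γ = 1073 torr.
P constant ⇒ V ∝ T: P₃ = P₂; V₃ = V₂·(T₃/T₂) = 736.3 L.
T constant ⇒ Boyle's law P V = const: T₄ = T₃; P₄ = P₃·(V₃/V₄) = 3762 torr.

P₄ ≈ 3.76e+03 torr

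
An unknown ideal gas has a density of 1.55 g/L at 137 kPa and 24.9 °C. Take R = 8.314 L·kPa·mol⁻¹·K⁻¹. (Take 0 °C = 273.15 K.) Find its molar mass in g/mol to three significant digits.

M ≈ 28.0 g/mol

ρ = PM/(RT) ⇒ M = ρRT/P = (1.55 × 8.314 × 298.0) / 137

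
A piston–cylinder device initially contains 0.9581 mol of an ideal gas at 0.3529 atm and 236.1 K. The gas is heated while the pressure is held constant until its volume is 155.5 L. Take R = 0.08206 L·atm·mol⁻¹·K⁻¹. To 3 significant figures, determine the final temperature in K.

T₂ ≈ 698 K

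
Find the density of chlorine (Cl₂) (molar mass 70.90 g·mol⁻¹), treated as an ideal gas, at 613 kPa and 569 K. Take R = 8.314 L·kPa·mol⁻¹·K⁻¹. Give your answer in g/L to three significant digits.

ρ ≈ 9.19 g/L

ρ = PM/(RT) = (613 × 70.90) / (8.314 × 569.0)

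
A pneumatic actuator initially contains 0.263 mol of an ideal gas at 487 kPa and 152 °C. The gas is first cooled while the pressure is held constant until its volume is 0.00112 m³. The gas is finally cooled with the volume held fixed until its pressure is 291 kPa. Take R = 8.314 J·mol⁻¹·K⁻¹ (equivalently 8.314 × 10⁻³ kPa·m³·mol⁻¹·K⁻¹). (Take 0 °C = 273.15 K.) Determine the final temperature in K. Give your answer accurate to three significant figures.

T₃ ≈ 149 K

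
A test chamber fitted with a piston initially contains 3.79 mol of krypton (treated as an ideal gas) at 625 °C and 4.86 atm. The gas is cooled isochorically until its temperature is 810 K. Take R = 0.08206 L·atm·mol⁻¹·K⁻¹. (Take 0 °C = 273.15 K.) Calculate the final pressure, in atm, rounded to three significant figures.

Convert: T₁ = 898.1 K.
From PV = nRT: V₁ = nRT₁/P₁ = 57.48 L.
V constant ⇒ P ∝ T: V₂ = V₁; P₂ = P₁·(T₂/T₁) = 4.383 atm.

P₂ ≈ 4.38 atm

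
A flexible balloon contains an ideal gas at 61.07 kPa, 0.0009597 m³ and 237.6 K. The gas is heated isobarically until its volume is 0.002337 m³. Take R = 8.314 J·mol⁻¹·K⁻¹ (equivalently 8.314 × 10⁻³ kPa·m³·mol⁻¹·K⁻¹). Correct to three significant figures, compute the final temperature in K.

Isobaric, so V/T is constant: P₂ = P₁; T₂ = T₁·(V₂/V₁) = 578.6 K.

T₂ ≈ 579 K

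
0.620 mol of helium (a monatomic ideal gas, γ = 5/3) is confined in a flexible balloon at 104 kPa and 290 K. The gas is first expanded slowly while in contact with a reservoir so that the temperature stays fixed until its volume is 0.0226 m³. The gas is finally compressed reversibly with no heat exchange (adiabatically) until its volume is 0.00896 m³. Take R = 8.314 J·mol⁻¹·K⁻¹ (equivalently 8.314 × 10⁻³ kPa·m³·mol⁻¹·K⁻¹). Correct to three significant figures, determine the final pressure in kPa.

From PV = nRT: V₁ = nRT₁/P₁ = 0.01437 m³.
Isothermal, so P V is constant: T₂ = T₁; P₂ = P₁·(V₁/V₂) = 66.14 kPa.
Reversible adiabatic, γ = 5/3: T₃ = T₂·(V₂/V₃)^(γ−1) = 537.4 K; P₃ = P₂·(V₂/V₃)^γ = 309.1 kPa.

P₃ ≈ 309 kPa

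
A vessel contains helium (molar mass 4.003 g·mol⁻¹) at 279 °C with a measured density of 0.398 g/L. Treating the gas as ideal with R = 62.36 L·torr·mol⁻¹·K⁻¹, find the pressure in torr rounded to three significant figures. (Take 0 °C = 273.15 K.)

ρ = PM/(RT) ⇒ P = ρRT/M = (0.398 × 62.36 × 552.1) / 4.003

P ≈ 3.42e+03 torr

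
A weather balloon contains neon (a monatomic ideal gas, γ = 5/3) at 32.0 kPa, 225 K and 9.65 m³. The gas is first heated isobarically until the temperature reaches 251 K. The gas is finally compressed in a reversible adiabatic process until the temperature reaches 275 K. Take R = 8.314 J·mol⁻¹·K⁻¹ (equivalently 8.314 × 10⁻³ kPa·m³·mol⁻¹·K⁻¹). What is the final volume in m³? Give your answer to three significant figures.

V₃ ≈ 9.39 m³

Isobaric, so V/T is constant: P₂ = P₁; V₂ = V₁·(T₂/T₁) = 10.77 m³.
Adiabatic (γ = 5/3), T V^(γ−1) and P V^γ constant: P₃ = P₂·(T₃/T₂)^(γ/(γ−1)) = 40.21 kPa; V₃ = V₂·(T₂/T₃)^(1/(γ−1)) = 9.387 m³.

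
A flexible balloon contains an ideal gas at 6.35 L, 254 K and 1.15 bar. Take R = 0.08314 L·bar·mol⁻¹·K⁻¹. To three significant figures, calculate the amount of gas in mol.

n ≈ 0.346 mol

PV = nRT ⇒ n = PV/(RT) = (1.15 × 6.35) / (0.08314 × 254)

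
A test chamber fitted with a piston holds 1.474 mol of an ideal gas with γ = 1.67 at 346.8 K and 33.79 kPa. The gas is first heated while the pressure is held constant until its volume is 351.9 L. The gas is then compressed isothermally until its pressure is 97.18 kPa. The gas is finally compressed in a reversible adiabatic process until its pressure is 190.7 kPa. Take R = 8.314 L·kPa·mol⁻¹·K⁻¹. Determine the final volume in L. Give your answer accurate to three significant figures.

V₄ ≈ 81.7 L

From PV = nRT: V₁ = nRT₁/P₁ = 125.8 L.
Isobaric, so V/T is constant: P₂ = P₁; T₂ = T₁·(V₂/V₁) = 970.3 K.
T constant ⇒ Boyle's law P V = const: T₃ = T₂; V₃ = V₂·(P₂/P₃) = 122.4 L.
Adiabatic (γ = 1.67), T V^(γ−1) and P V^γ constant: T₄ = T₃·(P₄/P₃)^((γ−1)/γ) = 1272 K; V₄ = V₃·(P₃/P₄)^(1/γ) = 81.72 L.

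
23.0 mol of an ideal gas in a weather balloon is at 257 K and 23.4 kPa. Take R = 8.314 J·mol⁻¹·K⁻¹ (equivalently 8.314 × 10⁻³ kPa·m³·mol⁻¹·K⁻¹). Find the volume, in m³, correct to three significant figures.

V ≈ 2.10 m³

PV = nRT ⇒ V = nRT/P = (23.0 × 8.314 × 10⁻³ × 257) / 23.4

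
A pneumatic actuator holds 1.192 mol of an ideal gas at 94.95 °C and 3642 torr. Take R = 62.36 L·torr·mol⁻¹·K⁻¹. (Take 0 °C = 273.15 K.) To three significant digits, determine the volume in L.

V ≈ 7.51 L

Convert: T = 368.10 K.
PV = nRT ⇒ V = nRT/P = (1.192 × 62.36 × 368.10) / 3642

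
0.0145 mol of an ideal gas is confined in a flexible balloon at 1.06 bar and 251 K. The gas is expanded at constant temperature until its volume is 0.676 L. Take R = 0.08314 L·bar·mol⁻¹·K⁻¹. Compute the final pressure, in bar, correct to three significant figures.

From PV = nRT: V₁ = nRT₁/P₁ = 0.2855 L.
Isothermal, so P V is constant: T₂ = T₁; P₂ = P₁·(V₁/V₂) = 0.4476 bar.

P₂ ≈ 0.448 bar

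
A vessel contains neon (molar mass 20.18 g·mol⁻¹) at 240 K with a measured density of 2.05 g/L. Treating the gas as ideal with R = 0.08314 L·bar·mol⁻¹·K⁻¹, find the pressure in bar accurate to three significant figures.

ρ = PM/(RT) ⇒ P = ρRT/M = (2.05 × 0.08314 × 240.0) / 20.18

P ≈ 2.03 bar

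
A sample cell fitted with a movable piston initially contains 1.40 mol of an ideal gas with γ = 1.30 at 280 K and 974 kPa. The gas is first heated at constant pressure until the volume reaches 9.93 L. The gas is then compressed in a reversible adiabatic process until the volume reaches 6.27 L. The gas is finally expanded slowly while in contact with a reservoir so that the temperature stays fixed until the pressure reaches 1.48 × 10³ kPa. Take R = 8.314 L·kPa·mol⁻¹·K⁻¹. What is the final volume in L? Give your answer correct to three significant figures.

V₄ ≈ 7.50 L

From PV = nRT: V₁ = nRT₁/P₁ = 3.346 L.
Isobaric, so V/T is constant: P₂ = P₁; T₂ = T₁·(V₂/V₁) = 830.9 K.
Reversible adiabatic, γ = 1.30: T₃ = T₂·(V₂/V₃)^(γ−1) = 953.8 K; P₃ = P₂·(V₂/V₃)^γ = 1771 kPa.
T constant ⇒ Boyle's law P V = const: T₄ = T₃; V₄ = V₃·(P₃/P₄) = 7.502 L.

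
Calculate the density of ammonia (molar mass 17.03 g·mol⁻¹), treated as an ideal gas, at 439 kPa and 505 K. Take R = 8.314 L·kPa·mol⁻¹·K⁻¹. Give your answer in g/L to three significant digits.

ρ = PM/(RT) = (439 × 17.03) / (8.314 × 505.0)

ρ ≈ 1.78 g/L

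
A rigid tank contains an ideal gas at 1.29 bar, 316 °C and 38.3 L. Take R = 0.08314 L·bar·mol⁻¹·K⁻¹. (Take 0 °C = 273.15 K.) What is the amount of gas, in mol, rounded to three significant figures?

n ≈ 1.01 mol

Convert: T = 589.15 K.
PV = nRT ⇒ n = PV/(RT) = (1.29 × 38.3) / (0.08314 × 589.15)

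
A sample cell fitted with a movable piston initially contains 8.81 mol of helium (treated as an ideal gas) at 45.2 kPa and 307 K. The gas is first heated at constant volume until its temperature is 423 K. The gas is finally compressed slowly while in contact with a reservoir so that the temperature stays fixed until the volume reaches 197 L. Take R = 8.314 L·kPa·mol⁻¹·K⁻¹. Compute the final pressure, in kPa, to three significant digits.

From PV = nRT: V₁ = nRT₁/P₁ = 497.5 L.
V constant ⇒ P ∝ T: V₂ = V₁; P₂ = P₁·(T₂/T₁) = 62.28 kPa.
Isothermal, so P V is constant: T₃ = T₂; P₃ = P₂·(V₂/V₃) = 157.3 kPa.

P₃ ≈ 157 kPa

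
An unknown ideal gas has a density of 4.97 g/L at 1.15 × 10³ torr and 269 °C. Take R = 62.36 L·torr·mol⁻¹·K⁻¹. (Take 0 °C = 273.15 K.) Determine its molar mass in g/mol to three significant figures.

ρ = PM/(RT) ⇒ M = ρRT/P = (4.97 × 62.36 × 542.1) / 1.15e+03

M ≈ 146 g/mol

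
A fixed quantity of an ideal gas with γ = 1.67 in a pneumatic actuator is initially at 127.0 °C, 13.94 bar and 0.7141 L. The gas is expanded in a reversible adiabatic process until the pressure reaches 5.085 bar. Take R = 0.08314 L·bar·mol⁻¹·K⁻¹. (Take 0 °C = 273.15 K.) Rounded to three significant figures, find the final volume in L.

V₂ ≈ 1.31 L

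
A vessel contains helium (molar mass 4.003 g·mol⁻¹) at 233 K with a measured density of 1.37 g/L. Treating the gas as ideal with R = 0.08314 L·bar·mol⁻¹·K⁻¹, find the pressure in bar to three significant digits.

P ≈ 6.63 bar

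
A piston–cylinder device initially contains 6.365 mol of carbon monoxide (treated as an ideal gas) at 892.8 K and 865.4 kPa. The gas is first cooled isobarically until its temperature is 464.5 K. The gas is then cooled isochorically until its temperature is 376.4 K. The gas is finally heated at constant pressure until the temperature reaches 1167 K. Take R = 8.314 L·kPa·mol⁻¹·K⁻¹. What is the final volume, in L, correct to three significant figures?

V₄ ≈ 88.1 L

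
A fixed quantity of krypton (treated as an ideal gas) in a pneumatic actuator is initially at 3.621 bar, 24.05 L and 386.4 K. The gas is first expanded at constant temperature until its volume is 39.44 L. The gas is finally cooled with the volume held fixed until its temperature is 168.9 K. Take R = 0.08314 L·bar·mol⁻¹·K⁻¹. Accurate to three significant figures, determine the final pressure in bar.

T constant ⇒ Boyle's law P V = const: T₂ = T₁; P₂ = P₁·(V₁/V₂) = 2.208 bar.
Isochoric, so P/T is constant: V₃ = V₂; P₃ = P₂·(T₃/T₂) = 0.9652 bar.

P₃ ≈ 0.965 bar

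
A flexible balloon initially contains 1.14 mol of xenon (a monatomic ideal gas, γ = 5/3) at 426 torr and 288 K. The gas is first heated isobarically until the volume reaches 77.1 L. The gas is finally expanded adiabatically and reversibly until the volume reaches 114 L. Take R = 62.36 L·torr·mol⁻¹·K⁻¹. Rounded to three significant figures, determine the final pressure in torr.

P₃ ≈ 222 torr

From PV = nRT: V₁ = nRT₁/P₁ = 48.06 L.
P constant ⇒ V ∝ T: P₂ = P₁; T₂ = T₁·(V₂/V₁) = 462.0 K.
Adiabatic (γ = 5/3), T V^(γ−1) and P V^γ constant: T₃ = T₂·(V₂/V₃)^(γ−1) = 356.0 K; P₃ = P₂·(V₂/V₃)^γ = 222.0 torr.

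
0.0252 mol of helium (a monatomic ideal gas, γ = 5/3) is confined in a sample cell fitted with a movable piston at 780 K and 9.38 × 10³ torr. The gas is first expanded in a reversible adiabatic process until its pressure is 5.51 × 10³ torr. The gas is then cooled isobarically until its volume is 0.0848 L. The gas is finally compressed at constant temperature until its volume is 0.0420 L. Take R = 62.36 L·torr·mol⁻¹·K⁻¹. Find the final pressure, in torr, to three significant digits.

P₄ ≈ 1.11e+04 torr

From PV = nRT: V₁ = nRT₁/P₁ = 0.1307 L.
Reversible adiabatic, γ = 5/3: T₂ = T₁·(P₂/P₁)^((γ−1)/γ) = 630.5 K; V₂ = V₁·(P₁/P₂)^(1/γ) = 0.1798 L.
P constant ⇒ V ∝ T: P₃ = P₂; T₃ = T₂·(V₃/V₂) = 297.3 K.
T constant ⇒ Boyle's law P V = const: T₄ = T₃; P₄ = P₃·(V₃/V₄) = 1.112e+04 torr.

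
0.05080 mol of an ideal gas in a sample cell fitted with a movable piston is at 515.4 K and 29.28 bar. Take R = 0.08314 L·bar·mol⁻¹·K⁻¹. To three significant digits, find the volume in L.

V ≈ 0.0743 L

PV = nRT ⇒ V = nRT/P = (0.05080 × 0.08314 × 515.4) / 29.28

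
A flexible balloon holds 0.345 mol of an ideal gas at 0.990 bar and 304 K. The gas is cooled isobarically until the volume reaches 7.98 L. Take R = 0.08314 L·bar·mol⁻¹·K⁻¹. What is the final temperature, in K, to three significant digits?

T₂ ≈ 275 K

From PV = nRT: V₁ = nRT₁/P₁ = 8.808 L.
P constant ⇒ V ∝ T: P₂ = P₁; T₂ = T₁·(V₂/V₁) = 275.4 K.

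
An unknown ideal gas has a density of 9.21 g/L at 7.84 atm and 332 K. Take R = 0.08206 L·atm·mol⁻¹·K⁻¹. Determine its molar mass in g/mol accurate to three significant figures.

M ≈ 32.0 g/mol

ρ = PM/(RT) ⇒ M = ρRT/P = (9.21 × 0.08206 × 332.0) / 7.84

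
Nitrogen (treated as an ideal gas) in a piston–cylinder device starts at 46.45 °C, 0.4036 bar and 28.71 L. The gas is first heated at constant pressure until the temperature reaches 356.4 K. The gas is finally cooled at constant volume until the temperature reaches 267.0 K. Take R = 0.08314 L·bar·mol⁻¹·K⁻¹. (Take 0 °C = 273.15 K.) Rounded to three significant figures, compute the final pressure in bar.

P₃ ≈ 0.302 bar

Convert: T₁ = 319.6 K.
Isobaric, so V/T is constant: P₂ = P₁; V₂ = V₁·(T₂/T₁) = 32.02 L.
V constant ⇒ P ∝ T: V₃ = V₂; P₃ = P₂·(T₃/T₂) = 0.3024 bar.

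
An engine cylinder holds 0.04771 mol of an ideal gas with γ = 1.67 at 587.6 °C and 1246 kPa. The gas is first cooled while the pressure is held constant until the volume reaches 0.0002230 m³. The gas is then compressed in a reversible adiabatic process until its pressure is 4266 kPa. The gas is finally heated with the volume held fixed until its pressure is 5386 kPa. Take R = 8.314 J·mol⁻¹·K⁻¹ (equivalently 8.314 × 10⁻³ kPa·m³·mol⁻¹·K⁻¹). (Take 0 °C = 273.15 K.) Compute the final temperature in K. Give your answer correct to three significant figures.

T₄ ≈ 1.45e+03 K

Convert: T₁ = 860.8 K.
From PV = nRT: V₁ = nRT₁/P₁ = 0.0002740 m³.
P constant ⇒ V ∝ T: P₂ = P₁; T₂ = T₁·(V₂/V₁) = 700.5 K.
Reversible adiabatic, γ = 1.67: T₃ = T₂·(P₃/P₂)^((γ−1)/γ) = 1148 K; V₃ = V₂·(P₂/P₃)^(1/γ) = 0.0001067 m³.
V constant ⇒ P ∝ T: V₄ = V₃; T₄ = T₃·(P₄/P₃) = 1449 K.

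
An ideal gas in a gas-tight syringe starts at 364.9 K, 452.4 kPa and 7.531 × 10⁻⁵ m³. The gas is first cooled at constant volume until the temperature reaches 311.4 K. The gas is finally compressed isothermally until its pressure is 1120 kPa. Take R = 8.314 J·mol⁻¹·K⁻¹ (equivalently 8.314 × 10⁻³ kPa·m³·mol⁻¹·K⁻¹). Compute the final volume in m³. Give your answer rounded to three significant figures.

V constant ⇒ P ∝ T: V₂ = V₁; P₂ = P₁·(T₂/T₁) = 386.1 kPa.
Isothermal, so P V is constant: T₃ = T₂; V₃ = V₂·(P₂/P₃) = 2.596e-05 m³.

V₃ ≈ 2.60e-05 m³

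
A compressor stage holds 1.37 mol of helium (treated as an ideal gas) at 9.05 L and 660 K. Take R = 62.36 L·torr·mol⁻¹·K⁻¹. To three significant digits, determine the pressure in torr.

PV = nRT ⇒ P = nRT/V = (1.37 × 62.36 × 660) / 9.05

P ≈ 6.23e+03 torr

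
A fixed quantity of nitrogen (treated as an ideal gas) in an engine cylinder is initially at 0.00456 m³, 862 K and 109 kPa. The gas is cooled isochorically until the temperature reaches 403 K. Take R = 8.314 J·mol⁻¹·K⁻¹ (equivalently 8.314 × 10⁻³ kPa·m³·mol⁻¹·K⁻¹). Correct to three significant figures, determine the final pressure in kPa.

P₂ ≈ 51.0 kPa

V constant ⇒ P ∝ T: V₂ = V₁; P₂ = P₁·(T₂/T₁) = 50.96 kPa.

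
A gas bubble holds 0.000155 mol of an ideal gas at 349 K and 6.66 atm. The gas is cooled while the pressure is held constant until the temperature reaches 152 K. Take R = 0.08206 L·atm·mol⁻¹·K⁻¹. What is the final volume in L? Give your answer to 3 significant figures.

V₂ ≈ 0.000290 L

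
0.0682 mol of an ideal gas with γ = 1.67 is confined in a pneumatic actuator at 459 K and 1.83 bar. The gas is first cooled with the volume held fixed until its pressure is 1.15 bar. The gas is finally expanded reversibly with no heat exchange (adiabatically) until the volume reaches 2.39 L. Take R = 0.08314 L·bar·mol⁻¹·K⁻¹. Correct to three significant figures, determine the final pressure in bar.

From PV = nRT: V₁ = nRT₁/P₁ = 1.422 L.
V constant ⇒ P ∝ T: V₂ = V₁; T₂ = T₁·(P₂/P₁) = 288.4 K.
Reversible adiabatic, γ = 1.67: T₃ = T₂·(V₂/V₃)^(γ−1) = 203.7 K; P₃ = P₂·(V₂/V₃)^γ = 0.4833 bar.

P₃ ≈ 0.483 bar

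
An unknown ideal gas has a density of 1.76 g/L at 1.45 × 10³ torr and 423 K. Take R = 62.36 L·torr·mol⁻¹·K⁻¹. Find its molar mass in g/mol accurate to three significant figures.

ρ = PM/(RT) ⇒ M = ρRT/P = (1.76 × 62.36 × 423.0) / 1.45e+03

M ≈ 32.0 g/mol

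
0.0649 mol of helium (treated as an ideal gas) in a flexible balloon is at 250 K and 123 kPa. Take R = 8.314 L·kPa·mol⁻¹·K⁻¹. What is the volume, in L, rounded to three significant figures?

PV = nRT ⇒ V = nRT/P = (0.0649 × 8.314 × 250) / 123

V ≈ 1.10 L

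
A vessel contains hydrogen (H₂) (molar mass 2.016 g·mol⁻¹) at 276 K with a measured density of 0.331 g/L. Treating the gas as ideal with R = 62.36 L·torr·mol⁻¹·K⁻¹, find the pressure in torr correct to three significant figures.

P ≈ 2.83e+03 torr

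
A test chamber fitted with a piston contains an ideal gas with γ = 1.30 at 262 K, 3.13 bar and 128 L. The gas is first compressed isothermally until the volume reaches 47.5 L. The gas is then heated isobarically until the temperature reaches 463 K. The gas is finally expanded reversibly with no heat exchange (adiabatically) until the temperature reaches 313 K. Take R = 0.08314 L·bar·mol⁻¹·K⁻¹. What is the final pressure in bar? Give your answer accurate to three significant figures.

Isothermal, so P V is constant: T₂ = T₁; P₂ = P₁·(V₁/V₂) = 8.435 bar.
Isobaric, so V/T is constant: P₃ = P₂; V₃ = V₂·(T₃/T₂) = 83.94 L.
Reversible adiabatic, γ = 1.30: P₄ = P₃·(T₄/T₃)^(γ/(γ−1)) = 1.546 bar; V₄ = V₃·(T₃/T₄)^(1/(γ−1)) = 309.6 L.

P₄ ≈ 1.55 bar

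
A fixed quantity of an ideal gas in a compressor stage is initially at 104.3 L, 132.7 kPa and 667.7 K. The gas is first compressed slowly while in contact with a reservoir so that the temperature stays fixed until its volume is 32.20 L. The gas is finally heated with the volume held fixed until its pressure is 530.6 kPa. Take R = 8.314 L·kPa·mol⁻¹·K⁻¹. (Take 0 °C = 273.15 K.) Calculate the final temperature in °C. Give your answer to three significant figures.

T constant ⇒ Boyle's law P V = const: T₂ = T₁; P₂ = P₁·(V₁/V₂) = 429.8 kPa.
Isochoric, so P/T is constant: V₃ = V₂; T₃ = T₂·(P₃/P₂) = 824.2 K.

T₃ ≈ 551 °C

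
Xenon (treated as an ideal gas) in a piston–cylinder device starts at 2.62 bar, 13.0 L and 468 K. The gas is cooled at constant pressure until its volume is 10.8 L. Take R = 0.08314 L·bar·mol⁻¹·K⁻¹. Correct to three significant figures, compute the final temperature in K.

T₂ ≈ 389 K

P constant ⇒ V ∝ T: P₂ = P₁; T₂ = T₁·(V₂/V₁) = 388.8 K.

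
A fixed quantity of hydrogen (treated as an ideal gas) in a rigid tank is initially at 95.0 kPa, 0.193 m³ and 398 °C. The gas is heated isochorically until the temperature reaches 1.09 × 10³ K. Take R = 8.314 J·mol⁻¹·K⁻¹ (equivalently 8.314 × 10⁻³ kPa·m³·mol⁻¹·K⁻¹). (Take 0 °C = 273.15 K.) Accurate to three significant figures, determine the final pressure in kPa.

P₂ ≈ 154 kPa

Convert: T₁ = 671.1 K.
V constant ⇒ P ∝ T: V₂ = V₁; P₂ = P₁·(T₂/T₁) = 154.3 kPa.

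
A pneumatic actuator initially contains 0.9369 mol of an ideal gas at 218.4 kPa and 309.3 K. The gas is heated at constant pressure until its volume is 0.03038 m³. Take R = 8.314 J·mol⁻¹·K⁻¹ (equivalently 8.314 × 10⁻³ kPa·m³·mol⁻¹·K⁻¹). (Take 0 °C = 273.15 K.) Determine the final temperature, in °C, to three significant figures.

From PV = nRT: V₁ = nRT₁/P₁ = 0.01103 m³.
Isobaric, so V/T is constant: P₂ = P₁; T₂ = T₁·(V₂/V₁) = 851.8 K.

T₂ ≈ 579 °C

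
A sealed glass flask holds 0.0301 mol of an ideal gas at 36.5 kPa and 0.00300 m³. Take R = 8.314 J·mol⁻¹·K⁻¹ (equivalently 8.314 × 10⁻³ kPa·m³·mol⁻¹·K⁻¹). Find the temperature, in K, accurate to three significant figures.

T ≈ 438 K

PV = nRT ⇒ T = PV/(nR) = (36.5 × 0.00300) / (0.0301 × 8.314 × 10⁻³)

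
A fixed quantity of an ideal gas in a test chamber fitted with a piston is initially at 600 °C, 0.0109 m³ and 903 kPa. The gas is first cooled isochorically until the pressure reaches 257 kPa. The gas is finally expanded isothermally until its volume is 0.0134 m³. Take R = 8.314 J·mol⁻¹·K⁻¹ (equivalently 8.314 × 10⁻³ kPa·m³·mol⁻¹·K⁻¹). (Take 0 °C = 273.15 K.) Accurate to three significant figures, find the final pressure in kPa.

Convert: T₁ = 873.1 K.
Isochoric, so P/T is constant: V₂ = V₁; T₂ = T₁·(P₂/P₁) = 248.5 K.
T constant ⇒ Boyle's law P V = const: T₃ = T₂; P₃ = P₂·(V₂/V₃) = 209.1 kPa.

P₃ ≈ 209 kPa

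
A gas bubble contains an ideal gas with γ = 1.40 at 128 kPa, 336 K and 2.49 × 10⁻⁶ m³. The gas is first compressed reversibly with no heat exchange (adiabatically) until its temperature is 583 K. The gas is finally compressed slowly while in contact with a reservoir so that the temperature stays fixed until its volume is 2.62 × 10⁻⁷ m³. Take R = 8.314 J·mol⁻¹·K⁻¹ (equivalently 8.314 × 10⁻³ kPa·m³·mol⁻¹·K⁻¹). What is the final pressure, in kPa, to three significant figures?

Adiabatic (γ = 1.40), T V^(γ−1) and P V^γ constant: P₂ = P₁·(T₂/T₁)^(γ/(γ−1)) = 880.8 kPa; V₂ = V₁·(T₁/T₂)^(1/(γ−1)) = 6.279e-07 m³.
Isothermal, so P V is constant: T₃ = T₂; P₃ = P₂·(V₂/V₃) = 2111 kPa.

P₃ ≈ 2.11e+03 kPa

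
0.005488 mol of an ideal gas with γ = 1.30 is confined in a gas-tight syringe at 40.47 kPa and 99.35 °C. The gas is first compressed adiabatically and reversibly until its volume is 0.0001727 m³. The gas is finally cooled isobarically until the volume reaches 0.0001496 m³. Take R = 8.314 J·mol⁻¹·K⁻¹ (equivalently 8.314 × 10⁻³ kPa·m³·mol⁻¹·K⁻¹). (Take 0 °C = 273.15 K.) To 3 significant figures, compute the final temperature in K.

T₃ ≈ 421 K

Convert: T₁ = 372.5 K.
From PV = nRT: V₁ = nRT₁/P₁ = 0.0004200 m³.
Adiabatic (γ = 1.30), T V^(γ−1) and P V^γ constant: T₂ = T₁·(V₁/V₂)^(γ−1) = 486.3 K; P₂ = P₁·(V₁/V₂)^γ = 128.5 kPa.
Isobaric, so V/T is constant: P₃ = P₂; T₃ = T₂·(V₃/V₂) = 421.3 K.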